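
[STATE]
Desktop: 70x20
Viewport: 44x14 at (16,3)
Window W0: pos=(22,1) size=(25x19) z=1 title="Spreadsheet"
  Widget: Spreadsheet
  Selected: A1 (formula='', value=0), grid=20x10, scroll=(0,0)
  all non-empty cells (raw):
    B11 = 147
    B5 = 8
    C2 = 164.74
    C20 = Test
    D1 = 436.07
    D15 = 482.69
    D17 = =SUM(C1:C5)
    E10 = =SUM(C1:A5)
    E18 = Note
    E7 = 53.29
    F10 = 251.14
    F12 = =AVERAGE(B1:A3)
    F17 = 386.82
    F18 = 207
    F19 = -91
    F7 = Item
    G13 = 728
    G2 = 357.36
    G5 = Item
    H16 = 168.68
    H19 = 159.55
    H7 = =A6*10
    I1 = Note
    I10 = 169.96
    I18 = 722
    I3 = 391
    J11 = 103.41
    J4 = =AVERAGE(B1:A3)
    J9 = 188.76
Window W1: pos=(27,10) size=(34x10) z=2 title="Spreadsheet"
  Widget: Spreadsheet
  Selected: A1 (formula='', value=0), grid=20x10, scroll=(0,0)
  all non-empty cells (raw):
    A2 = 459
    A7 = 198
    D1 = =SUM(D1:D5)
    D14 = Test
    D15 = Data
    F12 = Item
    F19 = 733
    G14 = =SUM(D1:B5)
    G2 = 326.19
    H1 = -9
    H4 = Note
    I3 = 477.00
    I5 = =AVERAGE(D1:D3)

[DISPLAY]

      ┠───────────────────────┨             
      ┃A1:                    ┃             
      ┃       A       B       ┃             
      ┃-----------------------┃             
      ┃  1      [0]       0   ┃             
      ┃  2        0       0  1┃             
      ┃  3        0       0   ┃             
      ┃  4 ┏━━━━━━━━━━━━━━━━━━━━━━━━━━━━━━━━
      ┃  5 ┃ Spreadsheet                    
      ┃  6 ┠────────────────────────────────
      ┃  7 ┃A1:                             
      ┃  8 ┃       A       B       C       D
      ┃  9 ┃--------------------------------
      ┃ 10 ┃  1      [0]       0       0#CIR


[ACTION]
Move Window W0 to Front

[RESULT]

      ┠───────────────────────┨             
      ┃A1:                    ┃             
      ┃       A       B       ┃             
      ┃-----------------------┃             
      ┃  1      [0]       0   ┃             
      ┃  2        0       0  1┃             
      ┃  3        0       0   ┃             
      ┃  4        0       0   ┃━━━━━━━━━━━━━
      ┃  5        0       8   ┃             
      ┃  6        0       0   ┃─────────────
      ┃  7        0       0   ┃             
      ┃  8        0       0   ┃    C       D
      ┃  9        0       0   ┃-------------
      ┃ 10        0       0   ┃0       0#CIR


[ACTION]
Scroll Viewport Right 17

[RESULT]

────────────────────┨                       
                    ┃                       
    A       B       ┃                       
--------------------┃                       
      [0]       0   ┃                       
        0       0  1┃                       
        0       0   ┃                       
        0       0   ┃━━━━━━━━━━━━━┓         
        0       8   ┃             ┃         
        0       0   ┃─────────────┨         
        0       0   ┃             ┃         
        0       0   ┃    C       D┃         
        0       0   ┃-------------┃         
        0       0   ┃0       0#CIR┃         


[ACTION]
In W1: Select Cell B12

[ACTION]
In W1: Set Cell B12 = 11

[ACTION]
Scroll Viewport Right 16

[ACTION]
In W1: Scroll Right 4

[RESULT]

────────────────────┨                       
                    ┃                       
    A       B       ┃                       
--------------------┃                       
      [0]       0   ┃                       
        0       0  1┃                       
        0       0   ┃                       
        0       0   ┃━━━━━━━━━━━━━┓         
        0       8   ┃             ┃         
        0       0   ┃─────────────┨         
        0       0   ┃             ┃         
        0       0   ┃    G       H┃         
        0       0   ┃-------------┃         
        0       0   ┃0       0    ┃         


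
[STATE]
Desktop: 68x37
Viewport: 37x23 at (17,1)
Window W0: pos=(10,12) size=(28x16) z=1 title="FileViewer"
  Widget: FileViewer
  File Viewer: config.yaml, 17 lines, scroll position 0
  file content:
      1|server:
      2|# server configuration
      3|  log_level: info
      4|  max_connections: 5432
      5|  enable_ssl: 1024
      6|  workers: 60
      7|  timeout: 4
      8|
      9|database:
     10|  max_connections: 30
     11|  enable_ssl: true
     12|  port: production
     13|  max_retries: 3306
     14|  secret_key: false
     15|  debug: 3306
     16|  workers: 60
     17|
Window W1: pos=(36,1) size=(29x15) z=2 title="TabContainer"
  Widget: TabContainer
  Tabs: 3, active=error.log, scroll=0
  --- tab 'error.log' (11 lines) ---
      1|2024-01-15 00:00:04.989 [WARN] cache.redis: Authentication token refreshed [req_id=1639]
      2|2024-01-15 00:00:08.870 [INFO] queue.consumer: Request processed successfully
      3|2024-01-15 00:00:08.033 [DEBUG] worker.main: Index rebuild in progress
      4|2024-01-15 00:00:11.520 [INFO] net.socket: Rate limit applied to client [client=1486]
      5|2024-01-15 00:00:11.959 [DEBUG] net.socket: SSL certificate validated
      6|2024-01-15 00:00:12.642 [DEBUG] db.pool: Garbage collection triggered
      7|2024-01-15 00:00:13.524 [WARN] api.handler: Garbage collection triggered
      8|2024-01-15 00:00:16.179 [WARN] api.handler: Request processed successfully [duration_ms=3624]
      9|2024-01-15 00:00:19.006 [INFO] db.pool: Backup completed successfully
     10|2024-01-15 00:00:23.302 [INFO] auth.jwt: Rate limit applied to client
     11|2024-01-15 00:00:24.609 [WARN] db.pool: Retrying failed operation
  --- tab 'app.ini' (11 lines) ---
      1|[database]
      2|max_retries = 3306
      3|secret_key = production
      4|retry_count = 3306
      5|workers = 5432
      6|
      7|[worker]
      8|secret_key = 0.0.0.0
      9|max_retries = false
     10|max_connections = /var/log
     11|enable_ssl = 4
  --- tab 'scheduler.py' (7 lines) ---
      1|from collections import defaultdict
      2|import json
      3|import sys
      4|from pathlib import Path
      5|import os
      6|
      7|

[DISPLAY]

                   ┏━━━━━━━━━━━━━━━━━
                   ┃ TabContainer    
                   ┠─────────────────
                   ┃[error.log]│ app.
                   ┃─────────────────
                   ┃2024-01-15 00:00:
                   ┃2024-01-15 00:00:
                   ┃2024-01-15 00:00:
                   ┃2024-01-15 00:00:
                   ┃2024-01-15 00:00:
                   ┃2024-01-15 00:00:
━━━━━━━━━━━━━━━━━━━┃2024-01-15 00:00:
iewer              ┃2024-01-15 00:00:
───────────────────┃2024-01-15 00:00:
:                  ┗━━━━━━━━━━━━━━━━━
er configuration   █┃                
level: info        ░┃                
connections: 5432  ░┃                
le_ssl: 1024       ░┃                
ers: 60            ░┃                
out: 4             ░┃                
                   ░┃                
se:                ░┃                


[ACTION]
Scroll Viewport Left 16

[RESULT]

                                   ┏━
                                   ┃ 
                                   ┠─
                                   ┃[
                                   ┃─
                                   ┃2
                                   ┃2
                                   ┃2
                                   ┃2
                                   ┃2
                                   ┃2
         ┏━━━━━━━━━━━━━━━━━━━━━━━━━┃2
         ┃ FileViewer              ┃2
         ┠─────────────────────────┃2
         ┃server:                  ┗━
         ┃# server configuration   █┃
         ┃  log_level: info        ░┃
         ┃  max_connections: 5432  ░┃
         ┃  enable_ssl: 1024       ░┃
         ┃  workers: 60            ░┃
         ┃  timeout: 4             ░┃
         ┃                         ░┃
         ┃database:                ░┃


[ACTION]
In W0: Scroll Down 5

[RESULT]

                                   ┏━
                                   ┃ 
                                   ┠─
                                   ┃[
                                   ┃─
                                   ┃2
                                   ┃2
                                   ┃2
                                   ┃2
                                   ┃2
                                   ┃2
         ┏━━━━━━━━━━━━━━━━━━━━━━━━━┃2
         ┃ FileViewer              ┃2
         ┠─────────────────────────┃2
         ┃  workers: 60            ┗━
         ┃  timeout: 4             ░┃
         ┃                         ░┃
         ┃database:                ░┃
         ┃  max_connections: 30    ░┃
         ┃  enable_ssl: true       ░┃
         ┃  port: production       ░┃
         ┃  max_retries: 3306      ░┃
         ┃  secret_key: false      ░┃


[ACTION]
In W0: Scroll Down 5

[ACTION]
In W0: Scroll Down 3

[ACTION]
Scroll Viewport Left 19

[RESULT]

                                    ┏
                                    ┃
                                    ┠
                                    ┃
                                    ┃
                                    ┃
                                    ┃
                                    ┃
                                    ┃
                                    ┃
                                    ┃
          ┏━━━━━━━━━━━━━━━━━━━━━━━━━┃
          ┃ FileViewer              ┃
          ┠─────────────────────────┃
          ┃  workers: 60            ┗
          ┃  timeout: 4             ░
          ┃                         ░
          ┃database:                ░
          ┃  max_connections: 30    ░
          ┃  enable_ssl: true       ░
          ┃  port: production       ░
          ┃  max_retries: 3306      ░
          ┃  secret_key: false      ░


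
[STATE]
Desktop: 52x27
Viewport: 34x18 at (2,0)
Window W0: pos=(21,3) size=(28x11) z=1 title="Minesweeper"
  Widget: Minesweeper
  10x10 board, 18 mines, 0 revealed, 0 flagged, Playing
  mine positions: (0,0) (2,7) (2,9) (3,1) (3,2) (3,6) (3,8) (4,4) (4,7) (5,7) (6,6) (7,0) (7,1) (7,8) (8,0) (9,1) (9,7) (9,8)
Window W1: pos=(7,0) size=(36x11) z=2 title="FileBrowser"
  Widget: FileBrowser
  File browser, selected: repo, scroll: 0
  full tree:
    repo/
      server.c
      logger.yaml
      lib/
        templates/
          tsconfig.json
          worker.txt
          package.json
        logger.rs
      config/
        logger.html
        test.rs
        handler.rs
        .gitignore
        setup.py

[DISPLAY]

     ┏━━━━━━━━━━━━━━━━━━━━━━━━━━━━
     ┃ FileBrowser                
     ┠────────────────────────────
     ┃> [-] repo/                 
     ┃    server.c                
     ┃    logger.yaml             
     ┃    [+] lib/                
     ┃    [+] config/             
     ┃                            
     ┃                            
     ┗━━━━━━━━━━━━━━━━━━━━━━━━━━━━
                   ┃■■■■■■■■■■    
                   ┃■■■■■■■■■■    
                   ┗━━━━━━━━━━━━━━
                                  
                                  
                                  
                                  


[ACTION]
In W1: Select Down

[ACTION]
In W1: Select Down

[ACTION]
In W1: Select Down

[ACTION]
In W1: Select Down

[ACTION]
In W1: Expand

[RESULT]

     ┏━━━━━━━━━━━━━━━━━━━━━━━━━━━━
     ┃ FileBrowser                
     ┠────────────────────────────
     ┃  [-] repo/                 
     ┃    server.c                
     ┃    logger.yaml             
     ┃    [+] lib/                
     ┃  > [-] config/             
     ┃      logger.html           
     ┃      test.rs               
     ┗━━━━━━━━━━━━━━━━━━━━━━━━━━━━
                   ┃■■■■■■■■■■    
                   ┃■■■■■■■■■■    
                   ┗━━━━━━━━━━━━━━
                                  
                                  
                                  
                                  


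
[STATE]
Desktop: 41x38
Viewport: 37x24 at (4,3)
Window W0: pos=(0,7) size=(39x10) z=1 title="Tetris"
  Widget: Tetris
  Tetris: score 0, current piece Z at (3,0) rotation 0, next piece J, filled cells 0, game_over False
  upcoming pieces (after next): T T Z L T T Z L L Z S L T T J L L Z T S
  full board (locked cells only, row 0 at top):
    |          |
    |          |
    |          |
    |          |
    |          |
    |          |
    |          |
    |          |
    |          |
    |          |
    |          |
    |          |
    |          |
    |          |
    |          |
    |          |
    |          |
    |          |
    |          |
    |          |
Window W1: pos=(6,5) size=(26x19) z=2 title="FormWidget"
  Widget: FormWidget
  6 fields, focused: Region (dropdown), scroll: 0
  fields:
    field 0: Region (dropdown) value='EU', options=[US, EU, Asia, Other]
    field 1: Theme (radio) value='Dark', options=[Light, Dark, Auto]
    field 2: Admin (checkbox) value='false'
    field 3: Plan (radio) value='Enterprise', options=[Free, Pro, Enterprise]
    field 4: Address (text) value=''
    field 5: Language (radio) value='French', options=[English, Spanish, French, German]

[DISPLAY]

                                     
                                     
  ┏━━━━━━━━━━━━━━━━━━━━━━━━┓         
  ┃ FormWidget             ┃         
━━┠────────────────────────┨━━━━━━┓  
tr┃> Region:     [EU     ▼]┃      ┃  
──┃  Theme:      ( ) Light ┃──────┨  
  ┃  Admin:      [ ]       ┃      ┃  
  ┃  Plan:       ( ) Free  ┃      ┃  
  ┃  Address:    [        ]┃      ┃  
  ┃  Language:   ( ) Englis┃      ┃  
  ┃                        ┃      ┃  
  ┃                        ┃      ┃  
━━┃                        ┃━━━━━━┛  
  ┃                        ┃         
  ┃                        ┃         
  ┃                        ┃         
  ┃                        ┃         
  ┃                        ┃         
  ┃                        ┃         
  ┗━━━━━━━━━━━━━━━━━━━━━━━━┛         
                                     
                                     
                                     


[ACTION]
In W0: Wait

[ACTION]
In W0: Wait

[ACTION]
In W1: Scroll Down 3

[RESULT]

                                     
                                     
  ┏━━━━━━━━━━━━━━━━━━━━━━━━┓         
  ┃ FormWidget             ┃         
━━┠────────────────────────┨━━━━━━┓  
tr┃  Plan:       ( ) Free  ┃      ┃  
──┃  Address:    [        ]┃──────┨  
  ┃  Language:   ( ) Englis┃      ┃  
  ┃                        ┃      ┃  
  ┃                        ┃      ┃  
  ┃                        ┃      ┃  
  ┃                        ┃      ┃  
  ┃                        ┃      ┃  
━━┃                        ┃━━━━━━┛  
  ┃                        ┃         
  ┃                        ┃         
  ┃                        ┃         
  ┃                        ┃         
  ┃                        ┃         
  ┃                        ┃         
  ┗━━━━━━━━━━━━━━━━━━━━━━━━┛         
                                     
                                     
                                     


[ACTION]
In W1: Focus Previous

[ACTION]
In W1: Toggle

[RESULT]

                                     
                                     
  ┏━━━━━━━━━━━━━━━━━━━━━━━━┓         
  ┃ FormWidget             ┃         
━━┠────────────────────────┨━━━━━━┓  
tr┃  Plan:       ( ) Free  ┃      ┃  
──┃  Address:    [        ]┃──────┨  
  ┃> Language:   ( ) Englis┃      ┃  
  ┃                        ┃      ┃  
  ┃                        ┃      ┃  
  ┃                        ┃      ┃  
  ┃                        ┃      ┃  
  ┃                        ┃      ┃  
━━┃                        ┃━━━━━━┛  
  ┃                        ┃         
  ┃                        ┃         
  ┃                        ┃         
  ┃                        ┃         
  ┃                        ┃         
  ┃                        ┃         
  ┗━━━━━━━━━━━━━━━━━━━━━━━━┛         
                                     
                                     
                                     


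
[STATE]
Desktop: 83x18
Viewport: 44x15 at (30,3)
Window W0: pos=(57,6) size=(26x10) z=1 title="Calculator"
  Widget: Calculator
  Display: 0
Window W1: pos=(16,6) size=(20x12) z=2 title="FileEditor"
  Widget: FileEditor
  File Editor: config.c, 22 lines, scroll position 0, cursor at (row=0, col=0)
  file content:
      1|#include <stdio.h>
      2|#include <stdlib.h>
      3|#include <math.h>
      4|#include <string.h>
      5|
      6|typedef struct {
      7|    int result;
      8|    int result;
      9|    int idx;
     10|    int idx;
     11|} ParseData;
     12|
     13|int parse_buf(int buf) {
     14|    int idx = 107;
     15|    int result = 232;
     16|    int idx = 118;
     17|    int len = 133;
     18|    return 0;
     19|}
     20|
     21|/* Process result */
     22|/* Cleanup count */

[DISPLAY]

                                            
                                            
                                            
━━━━━┓                     ┏━━━━━━━━━━━━━━━━
     ┃                     ┃ Calculator     
─────┨                     ┠────────────────
io.h▲┃                     ┃                
lib.█┃                     ┃┌───┬───┬───┬───
h.h>░┃                     ┃│ 7 │ 8 │ 9 │ ÷ 
ing.░┃                     ┃├───┼───┼───┼───
    ░┃                     ┃│ 4 │ 5 │ 6 │ × 
t { ░┃                     ┃└───┴───┴───┴───
t;  ░┃                     ┗━━━━━━━━━━━━━━━━
t;  ▼┃                                      
━━━━━┛                                      


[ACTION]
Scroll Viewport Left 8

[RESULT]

                                            
                                            
                                            
━━━━━━━━━━━━━┓                     ┏━━━━━━━━
Editor       ┃                     ┃ Calcula
─────────────┨                     ┠────────
ude <stdio.h▲┃                     ┃        
ude <stdlib.█┃                     ┃┌───┬───
ude <math.h>░┃                     ┃│ 7 │ 8 
ude <string.░┃                     ┃├───┼───
            ░┃                     ┃│ 4 │ 5 
ef struct { ░┃                     ┃└───┴───
nt result;  ░┃                     ┗━━━━━━━━
nt result;  ▼┃                              
━━━━━━━━━━━━━┛                              


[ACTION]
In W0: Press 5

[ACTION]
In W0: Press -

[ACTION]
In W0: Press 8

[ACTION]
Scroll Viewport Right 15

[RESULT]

                                            
                                            
                                            
                    ┏━━━━━━━━━━━━━━━━━━━━━━━
                    ┃ Calculator            
                    ┠───────────────────────
                    ┃                       
                    ┃┌───┬───┬───┬───┐      
                    ┃│ 7 │ 8 │ 9 │ ÷ │      
                    ┃├───┼───┼───┼───┤      
                    ┃│ 4 │ 5 │ 6 │ × │      
                    ┃└───┴───┴───┴───┘      
                    ┗━━━━━━━━━━━━━━━━━━━━━━━
                                            
                                            


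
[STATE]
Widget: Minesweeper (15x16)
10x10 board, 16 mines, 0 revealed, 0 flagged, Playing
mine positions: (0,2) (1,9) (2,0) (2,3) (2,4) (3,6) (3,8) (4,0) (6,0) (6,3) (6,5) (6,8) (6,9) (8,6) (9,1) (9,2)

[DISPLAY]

■■■■■■■■■■     
■■■■■■■■■■     
■■■■■■■■■■     
■■■■■■■■■■     
■■■■■■■■■■     
■■■■■■■■■■     
■■■■■■■■■■     
■■■■■■■■■■     
■■■■■■■■■■     
■■■■■■■■■■     
               
               
               
               
               
               


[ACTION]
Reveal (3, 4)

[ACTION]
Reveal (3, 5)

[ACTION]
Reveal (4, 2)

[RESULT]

■■■■■■■■■■     
■■■■■■■■■■     
■■■■■■■■■■     
■21222■■■■     
■1   1■■■■     
■21121■■■■     
■■■■■■■■■■     
■■■■■■■■■■     
■■■■■■■■■■     
■■■■■■■■■■     
               
               
               
               
               
               


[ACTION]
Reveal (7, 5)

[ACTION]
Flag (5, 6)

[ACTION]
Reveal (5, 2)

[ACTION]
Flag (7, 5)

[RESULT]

■■■■■■■■■■     
■■■■■■■■■■     
■■■■■■■■■■     
■21222■■■■     
■1   1■■■■     
■21121⚑■■■     
■■■■■■■■■■     
■■■■■2■■■■     
■■■■■■■■■■     
■■■■■■■■■■     
               
               
               
               
               
               


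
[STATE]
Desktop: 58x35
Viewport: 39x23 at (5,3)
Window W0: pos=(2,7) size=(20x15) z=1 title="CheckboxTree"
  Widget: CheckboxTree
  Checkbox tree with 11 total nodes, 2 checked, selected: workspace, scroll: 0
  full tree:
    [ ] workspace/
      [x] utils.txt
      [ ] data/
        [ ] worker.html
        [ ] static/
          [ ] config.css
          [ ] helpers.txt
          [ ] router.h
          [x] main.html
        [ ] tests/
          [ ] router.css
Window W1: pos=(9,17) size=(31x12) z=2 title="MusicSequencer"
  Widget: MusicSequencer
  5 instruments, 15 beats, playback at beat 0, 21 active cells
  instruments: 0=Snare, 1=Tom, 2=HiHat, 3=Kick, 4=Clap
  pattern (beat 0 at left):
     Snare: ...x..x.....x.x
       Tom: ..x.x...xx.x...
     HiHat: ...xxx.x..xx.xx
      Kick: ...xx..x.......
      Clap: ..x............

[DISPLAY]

                                       
                                       
                                       
                                       
━━━━━━━━━━━━━━━━┓                      
heckboxTree     ┃                      
────────────────┨                      
-] workspace/   ┃                      
 [x] utils.txt  ┃                      
 [-] data/      ┃                      
   [ ] worker.ht┃                      
   [-] static/  ┃                      
     [ ] config.┃                      
     [ ] helpers┃                      
    ┏━━━━━━━━━━━━━━━━━━━━━━━━━━━━━┓    
    ┃ MusicSequencer              ┃    
   [┠─────────────────────────────┨    
    ┃      ▼12345678901234        ┃    
━━━━┃ Snare···█··█·····█·█        ┃    
    ┃   Tom··█·█···██·█···        ┃    
    ┃ HiHat···███·█··██·██        ┃    
    ┃  Kick···██··█·······        ┃    
    ┃  Clap··█············        ┃    


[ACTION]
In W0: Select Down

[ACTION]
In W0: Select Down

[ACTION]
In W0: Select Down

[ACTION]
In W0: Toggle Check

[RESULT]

                                       
                                       
                                       
                                       
━━━━━━━━━━━━━━━━┓                      
heckboxTree     ┃                      
────────────────┨                      
-] workspace/   ┃                      
 [x] utils.txt  ┃                      
 [-] data/      ┃                      
   [x] worker.ht┃                      
   [-] static/  ┃                      
     [ ] config.┃                      
     [ ] helpers┃                      
    ┏━━━━━━━━━━━━━━━━━━━━━━━━━━━━━┓    
    ┃ MusicSequencer              ┃    
   [┠─────────────────────────────┨    
    ┃      ▼12345678901234        ┃    
━━━━┃ Snare···█··█·····█·█        ┃    
    ┃   Tom··█·█···██·█···        ┃    
    ┃ HiHat···███·█··██·██        ┃    
    ┃  Kick···██··█·······        ┃    
    ┃  Clap··█············        ┃    


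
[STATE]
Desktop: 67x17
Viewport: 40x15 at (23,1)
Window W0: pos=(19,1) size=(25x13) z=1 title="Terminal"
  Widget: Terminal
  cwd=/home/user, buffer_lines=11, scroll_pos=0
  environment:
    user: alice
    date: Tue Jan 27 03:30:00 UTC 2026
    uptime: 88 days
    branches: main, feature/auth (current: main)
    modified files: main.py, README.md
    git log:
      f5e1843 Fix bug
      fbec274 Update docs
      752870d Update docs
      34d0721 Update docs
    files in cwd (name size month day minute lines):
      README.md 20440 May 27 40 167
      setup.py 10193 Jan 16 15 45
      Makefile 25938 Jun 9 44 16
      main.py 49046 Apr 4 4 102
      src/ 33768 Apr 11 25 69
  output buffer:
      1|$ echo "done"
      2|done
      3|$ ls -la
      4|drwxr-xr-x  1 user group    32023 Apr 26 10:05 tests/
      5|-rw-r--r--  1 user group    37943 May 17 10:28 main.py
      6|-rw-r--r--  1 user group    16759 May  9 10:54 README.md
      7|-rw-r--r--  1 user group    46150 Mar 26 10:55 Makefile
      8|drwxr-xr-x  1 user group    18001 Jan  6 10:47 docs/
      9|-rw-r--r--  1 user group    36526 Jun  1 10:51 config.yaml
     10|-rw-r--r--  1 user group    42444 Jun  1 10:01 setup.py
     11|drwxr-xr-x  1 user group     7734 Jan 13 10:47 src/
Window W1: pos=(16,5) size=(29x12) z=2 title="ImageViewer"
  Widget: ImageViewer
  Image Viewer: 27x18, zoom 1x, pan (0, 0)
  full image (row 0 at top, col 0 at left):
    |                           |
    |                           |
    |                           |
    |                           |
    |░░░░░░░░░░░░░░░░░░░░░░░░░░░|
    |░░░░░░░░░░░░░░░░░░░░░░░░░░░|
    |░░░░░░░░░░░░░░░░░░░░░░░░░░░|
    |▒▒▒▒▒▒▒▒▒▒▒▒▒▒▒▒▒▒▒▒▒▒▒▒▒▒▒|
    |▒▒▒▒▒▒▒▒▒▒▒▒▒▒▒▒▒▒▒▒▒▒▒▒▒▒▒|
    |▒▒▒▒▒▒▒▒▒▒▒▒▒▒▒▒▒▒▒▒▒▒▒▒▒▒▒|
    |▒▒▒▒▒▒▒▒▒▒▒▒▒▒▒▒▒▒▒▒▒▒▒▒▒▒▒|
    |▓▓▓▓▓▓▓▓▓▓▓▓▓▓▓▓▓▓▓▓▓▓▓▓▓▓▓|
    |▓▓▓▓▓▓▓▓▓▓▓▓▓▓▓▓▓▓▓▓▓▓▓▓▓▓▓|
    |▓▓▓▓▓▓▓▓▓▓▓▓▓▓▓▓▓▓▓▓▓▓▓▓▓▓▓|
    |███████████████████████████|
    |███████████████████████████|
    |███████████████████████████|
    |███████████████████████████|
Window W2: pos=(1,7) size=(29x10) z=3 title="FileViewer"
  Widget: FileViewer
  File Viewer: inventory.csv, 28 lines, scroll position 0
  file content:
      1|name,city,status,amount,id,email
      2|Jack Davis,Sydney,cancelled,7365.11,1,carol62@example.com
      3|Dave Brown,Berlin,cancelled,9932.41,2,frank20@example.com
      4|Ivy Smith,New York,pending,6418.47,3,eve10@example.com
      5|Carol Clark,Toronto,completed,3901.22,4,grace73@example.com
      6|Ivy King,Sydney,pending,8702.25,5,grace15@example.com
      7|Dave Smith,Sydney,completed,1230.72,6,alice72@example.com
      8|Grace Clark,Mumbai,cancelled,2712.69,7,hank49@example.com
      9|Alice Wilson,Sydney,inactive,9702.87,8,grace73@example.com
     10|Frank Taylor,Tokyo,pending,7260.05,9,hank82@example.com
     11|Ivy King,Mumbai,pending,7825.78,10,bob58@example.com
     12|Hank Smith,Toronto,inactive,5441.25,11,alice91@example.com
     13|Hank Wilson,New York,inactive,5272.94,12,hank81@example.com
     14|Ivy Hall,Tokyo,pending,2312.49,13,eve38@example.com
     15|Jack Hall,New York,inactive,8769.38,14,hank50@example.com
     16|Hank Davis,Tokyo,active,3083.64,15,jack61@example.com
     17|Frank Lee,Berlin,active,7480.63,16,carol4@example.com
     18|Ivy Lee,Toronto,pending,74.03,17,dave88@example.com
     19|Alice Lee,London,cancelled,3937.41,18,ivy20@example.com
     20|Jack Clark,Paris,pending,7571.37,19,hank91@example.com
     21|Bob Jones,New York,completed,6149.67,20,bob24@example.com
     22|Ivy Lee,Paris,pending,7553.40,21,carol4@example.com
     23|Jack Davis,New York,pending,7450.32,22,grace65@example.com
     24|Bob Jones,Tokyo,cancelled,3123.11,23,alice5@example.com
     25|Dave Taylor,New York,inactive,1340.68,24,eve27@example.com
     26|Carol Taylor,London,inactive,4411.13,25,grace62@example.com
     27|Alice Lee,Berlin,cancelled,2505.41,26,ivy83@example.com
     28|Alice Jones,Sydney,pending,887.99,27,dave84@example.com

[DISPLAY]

━━━━━━━━━━━━━━━━━━━━┓                   
rminal              ┃                   
────────────────────┨                   
cho "done"          ┃                   
━━━━━━━━━━━━━━━━━━━━━┓                  
Viewer               ┃                  
━━━━━━┓──────────────┨                  
      ┃              ┃                  
──────┨              ┃                  
nt,id▲┃              ┃                  
celle█┃              ┃                  
celle░┃░░░░░░░░░░░░░░┃                  
nding░┃░░░░░░░░░░░░░░┃                  
omple░┃░░░░░░░░░░░░░░┃                  
ng,87▼┃▒▒▒▒▒▒▒▒▒▒▒▒▒▒┃                  


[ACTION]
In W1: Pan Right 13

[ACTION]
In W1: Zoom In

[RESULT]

━━━━━━━━━━━━━━━━━━━━┓                   
rminal              ┃                   
────────────────────┨                   
cho "done"          ┃                   
━━━━━━━━━━━━━━━━━━━━━┓                  
Viewer               ┃                  
━━━━━━┓──────────────┨                  
      ┃              ┃                  
──────┨              ┃                  
nt,id▲┃              ┃                  
celle█┃              ┃                  
celle░┃              ┃                  
nding░┃              ┃                  
omple░┃              ┃                  
ng,87▼┃              ┃                  


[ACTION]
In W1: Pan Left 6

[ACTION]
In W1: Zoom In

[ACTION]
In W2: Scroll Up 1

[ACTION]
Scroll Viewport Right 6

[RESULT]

━━━━━━━━━━━━━━━━┓                       
al              ┃                       
────────────────┨                       
"done"          ┃                       
━━━━━━━━━━━━━━━━━┓                      
er               ┃                      
━━┓──────────────┨                      
  ┃              ┃                      
──┨              ┃                      
d▲┃              ┃                      
e█┃              ┃                      
e░┃              ┃                      
g░┃              ┃                      
e░┃              ┃                      
7▼┃              ┃                      


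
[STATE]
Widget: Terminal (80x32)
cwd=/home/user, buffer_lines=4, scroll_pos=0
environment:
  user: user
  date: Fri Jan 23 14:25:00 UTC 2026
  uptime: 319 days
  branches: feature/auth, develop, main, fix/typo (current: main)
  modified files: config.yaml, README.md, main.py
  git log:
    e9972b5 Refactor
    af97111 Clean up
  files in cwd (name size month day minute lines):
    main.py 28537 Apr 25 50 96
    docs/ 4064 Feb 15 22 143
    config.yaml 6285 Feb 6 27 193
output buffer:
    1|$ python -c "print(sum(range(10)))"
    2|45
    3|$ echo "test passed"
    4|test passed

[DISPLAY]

$ python -c "print(sum(range(10)))"                                             
45                                                                              
$ echo "test passed"                                                            
test passed                                                                     
$ █                                                                             
                                                                                
                                                                                
                                                                                
                                                                                
                                                                                
                                                                                
                                                                                
                                                                                
                                                                                
                                                                                
                                                                                
                                                                                
                                                                                
                                                                                
                                                                                
                                                                                
                                                                                
                                                                                
                                                                                
                                                                                
                                                                                
                                                                                
                                                                                
                                                                                
                                                                                
                                                                                
                                                                                


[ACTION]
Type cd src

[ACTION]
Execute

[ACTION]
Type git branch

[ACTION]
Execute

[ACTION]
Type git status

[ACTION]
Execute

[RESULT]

$ python -c "print(sum(range(10)))"                                             
45                                                                              
$ echo "test passed"                                                            
test passed                                                                     
$ cd src                                                                        
                                                                                
$ git branch                                                                    
  feature/auth                                                                  
  develop                                                                       
* main                                                                          
  fix/typo                                                                      
$ git status                                                                    
On branch main                                                                  
Changes not staged for commit:                                                  
                                                                                
        modified:   config.yaml                                                 
        modified:   README.md                                                   
        modified:   main.py                                                     
$ █                                                                             
                                                                                
                                                                                
                                                                                
                                                                                
                                                                                
                                                                                
                                                                                
                                                                                
                                                                                
                                                                                
                                                                                
                                                                                
                                                                                
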